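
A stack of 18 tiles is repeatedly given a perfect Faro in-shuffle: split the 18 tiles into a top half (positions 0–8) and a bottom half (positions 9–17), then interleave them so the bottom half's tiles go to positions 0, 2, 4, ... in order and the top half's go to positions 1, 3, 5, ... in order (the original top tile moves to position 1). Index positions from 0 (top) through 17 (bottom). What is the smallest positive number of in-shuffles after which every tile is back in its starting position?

18

The in-shuffle permutes the 18 positions with cycle lengths [18].
Every tile is home exactly when every cycle has completed a whole number of laps, i.e. after lcm(18) = 18 in-shuffles.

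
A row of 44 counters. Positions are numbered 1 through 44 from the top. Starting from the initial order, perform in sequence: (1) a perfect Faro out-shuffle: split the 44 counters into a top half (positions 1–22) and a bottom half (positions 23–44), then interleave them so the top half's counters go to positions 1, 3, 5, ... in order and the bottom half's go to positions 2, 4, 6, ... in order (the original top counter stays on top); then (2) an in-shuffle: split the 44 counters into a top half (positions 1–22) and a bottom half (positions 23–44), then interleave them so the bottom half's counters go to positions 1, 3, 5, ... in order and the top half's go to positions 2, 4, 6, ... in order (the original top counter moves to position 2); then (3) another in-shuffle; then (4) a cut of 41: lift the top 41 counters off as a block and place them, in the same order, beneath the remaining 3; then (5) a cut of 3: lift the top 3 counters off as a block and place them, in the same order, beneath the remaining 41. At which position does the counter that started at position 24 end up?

Track the counter from position 24 forward through each operation:
  after op 1 (out-shuffle): 24 → 4
  after op 2 (in-shuffle): 4 → 8
  after op 3 (in-shuffle): 8 → 16
  after op 4 (cut 41): 16 → 19
  after op 5 (cut 3): 19 → 16

16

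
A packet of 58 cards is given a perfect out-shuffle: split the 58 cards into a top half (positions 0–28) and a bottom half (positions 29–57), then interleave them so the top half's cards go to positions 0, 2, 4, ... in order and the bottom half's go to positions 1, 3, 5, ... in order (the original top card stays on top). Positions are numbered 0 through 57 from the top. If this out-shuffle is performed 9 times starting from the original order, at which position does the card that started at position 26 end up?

31

Track the card's position through each out-shuffle:
26 → 52 → 47 → 37 → 17 → 34 → 11 → 22 → 44 → 31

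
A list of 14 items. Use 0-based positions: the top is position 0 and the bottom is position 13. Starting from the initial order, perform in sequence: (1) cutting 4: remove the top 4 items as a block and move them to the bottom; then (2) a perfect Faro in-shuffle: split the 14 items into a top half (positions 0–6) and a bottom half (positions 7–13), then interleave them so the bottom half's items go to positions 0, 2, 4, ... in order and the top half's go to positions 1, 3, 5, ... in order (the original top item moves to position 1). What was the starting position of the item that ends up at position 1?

4

Undo the operations in reverse order, starting from position 1:
  undo op 2 (in-shuffle, from top half): 1 ← 0
  undo op 1 (cut 4): 0 ← 4
So the item at position 1 came from original position 4.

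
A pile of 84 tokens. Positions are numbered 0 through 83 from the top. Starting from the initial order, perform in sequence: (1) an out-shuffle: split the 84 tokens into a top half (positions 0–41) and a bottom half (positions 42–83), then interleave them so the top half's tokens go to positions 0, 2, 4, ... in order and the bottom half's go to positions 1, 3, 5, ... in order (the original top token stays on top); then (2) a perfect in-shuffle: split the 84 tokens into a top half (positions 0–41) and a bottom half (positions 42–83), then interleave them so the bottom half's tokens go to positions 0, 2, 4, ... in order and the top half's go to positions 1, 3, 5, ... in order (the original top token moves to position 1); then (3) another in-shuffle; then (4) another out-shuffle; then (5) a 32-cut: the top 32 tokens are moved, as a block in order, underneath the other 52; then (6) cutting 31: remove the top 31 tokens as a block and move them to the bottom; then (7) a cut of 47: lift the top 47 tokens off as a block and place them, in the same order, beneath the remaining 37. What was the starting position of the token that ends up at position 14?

34

Undo the operations in reverse order, starting from position 14:
  undo op 7 (cut 47): 14 ← 61
  undo op 6 (cut 31): 61 ← 8
  undo op 5 (cut 32): 8 ← 40
  undo op 4 (out-shuffle, from top half): 40 ← 20
  undo op 3 (in-shuffle, from bottom half): 20 ← 52
  undo op 2 (in-shuffle, from bottom half): 52 ← 68
  undo op 1 (out-shuffle, from top half): 68 ← 34
So the token at position 14 came from original position 34.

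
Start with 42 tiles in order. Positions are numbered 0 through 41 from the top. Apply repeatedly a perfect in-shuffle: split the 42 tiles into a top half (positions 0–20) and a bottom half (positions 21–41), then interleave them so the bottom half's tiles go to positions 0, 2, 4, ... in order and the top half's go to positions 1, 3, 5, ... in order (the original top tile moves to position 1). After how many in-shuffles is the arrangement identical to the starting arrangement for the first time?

14

The in-shuffle permutes the 42 positions with cycle lengths [14, 14, 14].
Every tile is home exactly when every cycle has completed a whole number of laps, i.e. after lcm(14) = 14 in-shuffles.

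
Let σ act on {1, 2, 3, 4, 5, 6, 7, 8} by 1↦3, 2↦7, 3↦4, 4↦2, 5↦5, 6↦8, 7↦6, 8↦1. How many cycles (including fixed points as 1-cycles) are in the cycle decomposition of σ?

2

Cycle decomposition: (1 3 4 2 7 6 8) (5).
2 cycles.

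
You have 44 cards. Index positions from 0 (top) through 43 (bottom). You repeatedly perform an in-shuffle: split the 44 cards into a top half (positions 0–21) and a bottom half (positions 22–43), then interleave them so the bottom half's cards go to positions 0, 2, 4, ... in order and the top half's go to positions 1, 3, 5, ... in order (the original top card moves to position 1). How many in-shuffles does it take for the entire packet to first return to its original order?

The in-shuffle permutes the 44 positions with cycle lengths [2, 4, 4, 4, 6, 12, 12].
Every card is home exactly when every cycle has completed a whole number of laps, i.e. after lcm(2, 4, 6, 12) = 12 in-shuffles.

12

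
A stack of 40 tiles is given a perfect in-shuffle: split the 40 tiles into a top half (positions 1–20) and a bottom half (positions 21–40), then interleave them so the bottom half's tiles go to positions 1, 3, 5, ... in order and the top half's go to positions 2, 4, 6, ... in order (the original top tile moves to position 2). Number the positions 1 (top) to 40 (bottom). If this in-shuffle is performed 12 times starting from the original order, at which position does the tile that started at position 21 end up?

39

Track the tile's position through each in-shuffle:
21 → 1 → 2 → 4 → 8 → 16 → 32 → 23 → 5 → 10 → 20 → 40 → 39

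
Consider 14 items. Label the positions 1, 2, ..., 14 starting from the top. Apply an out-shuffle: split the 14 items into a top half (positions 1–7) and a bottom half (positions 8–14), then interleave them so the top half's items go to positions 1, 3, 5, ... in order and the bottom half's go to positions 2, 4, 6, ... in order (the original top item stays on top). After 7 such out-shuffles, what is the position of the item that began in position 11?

Track the item's position through each out-shuffle:
11 → 8 → 2 → 3 → 5 → 9 → 4 → 7

7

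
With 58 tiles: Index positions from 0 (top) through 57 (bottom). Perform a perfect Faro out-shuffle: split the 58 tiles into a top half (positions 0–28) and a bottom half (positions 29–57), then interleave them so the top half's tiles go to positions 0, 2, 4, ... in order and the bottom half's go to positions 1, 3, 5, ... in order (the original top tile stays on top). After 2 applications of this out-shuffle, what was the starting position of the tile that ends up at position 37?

52

Work backwards from position 37, undoing one out-shuffle at a time:
37 ← 47 ← 52
So the tile now at position 37 started at position 52.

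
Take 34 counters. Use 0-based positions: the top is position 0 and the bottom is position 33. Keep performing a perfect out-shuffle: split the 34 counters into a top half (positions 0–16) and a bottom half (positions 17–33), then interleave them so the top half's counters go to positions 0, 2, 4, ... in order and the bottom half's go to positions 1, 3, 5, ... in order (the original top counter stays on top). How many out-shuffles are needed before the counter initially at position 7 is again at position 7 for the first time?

10

Follow position 7 under repeated out-shuffles:
7 → 14 → 28 → 23 → 13 → 26 → 19 → 5 → 10 → 20 → 7
It first returns after 10 out-shuffles.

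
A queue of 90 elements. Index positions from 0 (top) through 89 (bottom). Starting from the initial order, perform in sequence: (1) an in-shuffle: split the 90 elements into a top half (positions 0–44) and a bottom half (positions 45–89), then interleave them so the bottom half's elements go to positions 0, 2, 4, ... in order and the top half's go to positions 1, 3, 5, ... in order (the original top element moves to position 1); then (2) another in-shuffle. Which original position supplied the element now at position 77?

Undo the operations in reverse order, starting from position 77:
  undo op 2 (in-shuffle, from top half): 77 ← 38
  undo op 1 (in-shuffle, from bottom half): 38 ← 64
So the element at position 77 came from original position 64.

64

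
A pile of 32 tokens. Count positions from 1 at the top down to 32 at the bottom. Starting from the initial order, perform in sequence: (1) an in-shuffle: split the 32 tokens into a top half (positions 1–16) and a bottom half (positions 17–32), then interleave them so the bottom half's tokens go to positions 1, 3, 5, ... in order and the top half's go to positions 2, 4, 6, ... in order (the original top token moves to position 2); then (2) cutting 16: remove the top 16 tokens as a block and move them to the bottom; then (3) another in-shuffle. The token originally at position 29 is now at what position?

Track the token from position 29 forward through each operation:
  after op 1 (in-shuffle): 29 → 25
  after op 2 (cut 16): 25 → 9
  after op 3 (in-shuffle): 9 → 18

18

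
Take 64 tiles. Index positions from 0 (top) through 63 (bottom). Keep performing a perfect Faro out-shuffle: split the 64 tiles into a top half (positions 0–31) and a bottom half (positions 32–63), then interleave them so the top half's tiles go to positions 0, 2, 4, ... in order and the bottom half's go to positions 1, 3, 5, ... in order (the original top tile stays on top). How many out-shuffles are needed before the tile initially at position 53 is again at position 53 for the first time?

Follow position 53 under repeated out-shuffles:
53 → 43 → 23 → 46 → 29 → 58 → 53
It first returns after 6 out-shuffles.

6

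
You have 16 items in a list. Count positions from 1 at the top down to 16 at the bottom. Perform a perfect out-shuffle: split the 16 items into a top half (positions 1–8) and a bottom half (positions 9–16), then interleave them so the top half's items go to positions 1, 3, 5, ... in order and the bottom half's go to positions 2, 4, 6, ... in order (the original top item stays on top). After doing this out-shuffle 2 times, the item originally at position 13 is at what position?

Track the item's position through each out-shuffle:
13 → 10 → 4

4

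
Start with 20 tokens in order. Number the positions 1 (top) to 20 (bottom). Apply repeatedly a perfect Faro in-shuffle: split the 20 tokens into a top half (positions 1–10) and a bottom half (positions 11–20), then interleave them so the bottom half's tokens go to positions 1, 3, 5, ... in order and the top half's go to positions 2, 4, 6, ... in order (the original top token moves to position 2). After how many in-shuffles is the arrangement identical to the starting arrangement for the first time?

The in-shuffle permutes the 20 positions with cycle lengths [2, 3, 3, 6, 6].
Every token is home exactly when every cycle has completed a whole number of laps, i.e. after lcm(2, 3, 6) = 6 in-shuffles.

6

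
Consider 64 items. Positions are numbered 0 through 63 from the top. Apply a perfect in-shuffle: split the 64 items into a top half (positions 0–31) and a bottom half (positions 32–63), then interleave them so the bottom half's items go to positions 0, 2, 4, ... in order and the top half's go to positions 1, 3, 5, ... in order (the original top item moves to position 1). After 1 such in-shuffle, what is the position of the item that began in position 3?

Track the item's position through each in-shuffle:
3 → 7

7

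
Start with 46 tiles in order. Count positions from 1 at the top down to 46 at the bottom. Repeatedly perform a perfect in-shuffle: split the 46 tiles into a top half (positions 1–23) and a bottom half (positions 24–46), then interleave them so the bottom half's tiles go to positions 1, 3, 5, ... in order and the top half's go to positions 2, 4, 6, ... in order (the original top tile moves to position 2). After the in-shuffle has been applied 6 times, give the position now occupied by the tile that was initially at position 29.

23

Track the tile's position through each in-shuffle:
29 → 11 → 22 → 44 → 41 → 35 → 23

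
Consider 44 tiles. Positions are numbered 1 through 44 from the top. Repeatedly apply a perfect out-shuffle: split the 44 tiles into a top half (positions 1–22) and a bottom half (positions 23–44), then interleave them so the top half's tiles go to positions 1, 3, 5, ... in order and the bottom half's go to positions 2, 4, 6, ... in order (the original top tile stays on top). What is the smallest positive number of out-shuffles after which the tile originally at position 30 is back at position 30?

14

Follow position 30 under repeated out-shuffles:
30 → 16 → 31 → 18 → 35 → 26 → 8 → 15 → 29 → 14 → 27 → 10 → 19 → 37 → 30
It first returns after 14 out-shuffles.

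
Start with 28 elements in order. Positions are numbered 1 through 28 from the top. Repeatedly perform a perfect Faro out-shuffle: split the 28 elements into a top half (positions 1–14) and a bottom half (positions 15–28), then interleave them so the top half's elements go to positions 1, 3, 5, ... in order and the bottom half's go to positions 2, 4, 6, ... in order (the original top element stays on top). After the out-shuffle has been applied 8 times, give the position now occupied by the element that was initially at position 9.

24

Track the element's position through each out-shuffle:
9 → 17 → 6 → 11 → 21 → 14 → 27 → 26 → 24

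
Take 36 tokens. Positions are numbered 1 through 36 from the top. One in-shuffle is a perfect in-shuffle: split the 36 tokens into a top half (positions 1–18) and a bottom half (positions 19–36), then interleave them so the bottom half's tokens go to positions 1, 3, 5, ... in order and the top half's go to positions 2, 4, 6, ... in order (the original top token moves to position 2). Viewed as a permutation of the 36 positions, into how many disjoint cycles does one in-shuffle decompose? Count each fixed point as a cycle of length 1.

1

Trace each unvisited position around until it returns:
(1 2 4 8 16 32 ... len 36)
1 cycle in total.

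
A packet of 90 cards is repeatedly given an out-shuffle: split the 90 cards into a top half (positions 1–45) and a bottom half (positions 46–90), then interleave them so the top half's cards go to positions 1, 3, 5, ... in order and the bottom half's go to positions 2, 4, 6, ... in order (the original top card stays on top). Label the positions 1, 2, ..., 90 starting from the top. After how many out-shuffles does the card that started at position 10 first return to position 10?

11

Follow position 10 under repeated out-shuffles:
10 → 19 → 37 → 73 → 56 → 22 → 43 → 85 → 80 → 70 → 50 → 10
It first returns after 11 out-shuffles.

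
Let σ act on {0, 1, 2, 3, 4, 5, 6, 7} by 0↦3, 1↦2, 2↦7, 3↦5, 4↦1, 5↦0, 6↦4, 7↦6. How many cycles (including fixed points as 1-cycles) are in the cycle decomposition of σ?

2

Cycle decomposition: (0 3 5) (1 2 7 6 4).
2 cycles.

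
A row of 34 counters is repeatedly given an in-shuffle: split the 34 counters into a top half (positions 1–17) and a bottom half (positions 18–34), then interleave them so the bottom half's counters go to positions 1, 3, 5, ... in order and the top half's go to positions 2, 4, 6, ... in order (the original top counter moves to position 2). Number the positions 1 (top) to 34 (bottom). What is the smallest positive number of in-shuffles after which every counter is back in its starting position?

The in-shuffle permutes the 34 positions with cycle lengths [3, 3, 4, 12, 12].
Every counter is home exactly when every cycle has completed a whole number of laps, i.e. after lcm(3, 4, 12) = 12 in-shuffles.

12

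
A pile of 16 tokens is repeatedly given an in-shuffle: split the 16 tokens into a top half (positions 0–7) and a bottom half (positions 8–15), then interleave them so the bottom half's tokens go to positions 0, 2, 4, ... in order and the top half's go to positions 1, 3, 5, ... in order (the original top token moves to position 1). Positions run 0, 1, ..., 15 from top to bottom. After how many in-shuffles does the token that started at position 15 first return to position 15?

8

Follow position 15 under repeated in-shuffles:
15 → 14 → 12 → 8 → 0 → 1 → 3 → 7 → 15
It first returns after 8 in-shuffles.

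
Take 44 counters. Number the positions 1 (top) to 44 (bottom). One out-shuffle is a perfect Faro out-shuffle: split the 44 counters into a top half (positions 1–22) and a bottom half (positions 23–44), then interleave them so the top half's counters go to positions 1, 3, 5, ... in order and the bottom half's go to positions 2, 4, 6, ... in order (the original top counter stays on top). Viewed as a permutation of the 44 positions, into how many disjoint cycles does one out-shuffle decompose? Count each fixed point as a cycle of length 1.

5

Trace each unvisited position around until it returns:
(1) (2 3 5 9 17 33 ... len 14) (4 7 13 25 6 11 ... len 14) (8 15 29 14 27 10 ... len 14) (44)
5 cycles in total.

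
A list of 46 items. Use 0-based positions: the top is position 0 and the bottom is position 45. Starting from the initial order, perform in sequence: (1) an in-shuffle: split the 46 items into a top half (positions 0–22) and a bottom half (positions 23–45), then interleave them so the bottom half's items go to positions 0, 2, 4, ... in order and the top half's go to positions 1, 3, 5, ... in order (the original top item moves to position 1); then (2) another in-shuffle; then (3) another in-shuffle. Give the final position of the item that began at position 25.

19

Track the item from position 25 forward through each operation:
  after op 1 (in-shuffle): 25 → 4
  after op 2 (in-shuffle): 4 → 9
  after op 3 (in-shuffle): 9 → 19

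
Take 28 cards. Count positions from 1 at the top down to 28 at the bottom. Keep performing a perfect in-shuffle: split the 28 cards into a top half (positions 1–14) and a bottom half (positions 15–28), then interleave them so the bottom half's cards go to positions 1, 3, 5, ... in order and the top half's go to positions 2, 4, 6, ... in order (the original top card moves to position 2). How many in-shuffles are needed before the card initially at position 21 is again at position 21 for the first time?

Follow position 21 under repeated in-shuffles:
21 → 13 → 26 → 23 → 17 → 5 → 10 → 20 → ... → 21 (length 28)
It first returns after 28 in-shuffles.

28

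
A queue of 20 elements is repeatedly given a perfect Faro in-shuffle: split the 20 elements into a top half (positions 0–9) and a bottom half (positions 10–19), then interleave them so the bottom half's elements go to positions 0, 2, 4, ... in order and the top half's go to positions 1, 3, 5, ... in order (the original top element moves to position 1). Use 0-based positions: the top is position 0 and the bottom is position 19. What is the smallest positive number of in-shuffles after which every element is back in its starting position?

6

The in-shuffle permutes the 20 positions with cycle lengths [2, 3, 3, 6, 6].
Every element is home exactly when every cycle has completed a whole number of laps, i.e. after lcm(2, 3, 6) = 6 in-shuffles.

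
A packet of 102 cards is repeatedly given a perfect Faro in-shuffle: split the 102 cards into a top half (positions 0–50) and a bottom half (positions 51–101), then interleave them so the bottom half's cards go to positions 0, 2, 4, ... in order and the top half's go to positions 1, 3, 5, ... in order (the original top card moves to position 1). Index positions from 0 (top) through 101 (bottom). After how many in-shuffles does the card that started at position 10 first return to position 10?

Follow position 10 under repeated in-shuffles:
10 → 21 → 43 → 87 → 72 → 42 → 85 → 68 → ... → 10 (length 51)
It first returns after 51 in-shuffles.

51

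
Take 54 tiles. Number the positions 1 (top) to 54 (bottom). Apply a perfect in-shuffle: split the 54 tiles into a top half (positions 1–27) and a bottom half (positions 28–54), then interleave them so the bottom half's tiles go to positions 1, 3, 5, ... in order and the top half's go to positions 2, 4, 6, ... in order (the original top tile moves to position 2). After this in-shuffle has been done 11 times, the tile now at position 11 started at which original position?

Work backwards from position 11, undoing one in-shuffle at a time:
11 ← 33 ← 44 ← 22 ← 11 ← 33 ← 44 ← 22 ← 11 ← 33 ← 44 ← 22
So the tile now at position 11 started at position 22.

22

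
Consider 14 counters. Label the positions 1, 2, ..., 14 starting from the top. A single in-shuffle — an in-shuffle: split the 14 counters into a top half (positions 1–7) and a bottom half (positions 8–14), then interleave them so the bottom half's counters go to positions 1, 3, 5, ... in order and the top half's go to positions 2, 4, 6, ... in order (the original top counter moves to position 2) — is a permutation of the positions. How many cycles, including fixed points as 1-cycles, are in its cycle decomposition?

4

Trace each unvisited position around until it returns:
(1 2 4 8) (3 6 12 9) (5 10) (7 14 13 11)
4 cycles in total.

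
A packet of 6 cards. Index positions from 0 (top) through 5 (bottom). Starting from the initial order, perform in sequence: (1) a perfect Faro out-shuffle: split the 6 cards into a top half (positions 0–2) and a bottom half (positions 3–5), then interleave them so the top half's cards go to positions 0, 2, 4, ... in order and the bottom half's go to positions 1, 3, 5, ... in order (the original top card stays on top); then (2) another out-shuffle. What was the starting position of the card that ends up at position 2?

Undo the operations in reverse order, starting from position 2:
  undo op 2 (out-shuffle, from top half): 2 ← 1
  undo op 1 (out-shuffle, from bottom half): 1 ← 3
So the card at position 2 came from original position 3.

3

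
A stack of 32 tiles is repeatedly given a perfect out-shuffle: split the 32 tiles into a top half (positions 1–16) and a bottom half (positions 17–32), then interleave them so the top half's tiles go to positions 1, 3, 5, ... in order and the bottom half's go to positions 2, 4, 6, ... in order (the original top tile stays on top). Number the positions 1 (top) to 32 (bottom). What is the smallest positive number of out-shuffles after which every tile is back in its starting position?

The out-shuffle permutes the 32 positions with cycle lengths [1, 1, 5, 5, 5, 5, 5, 5].
Every tile is home exactly when every cycle has completed a whole number of laps, i.e. after lcm(1, 5) = 5 out-shuffles.

5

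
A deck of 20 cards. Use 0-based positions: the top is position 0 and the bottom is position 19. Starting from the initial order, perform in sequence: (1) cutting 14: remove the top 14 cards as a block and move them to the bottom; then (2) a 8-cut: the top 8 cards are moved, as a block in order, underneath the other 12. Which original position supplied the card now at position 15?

Undo the operations in reverse order, starting from position 15:
  undo op 2 (cut 8): 15 ← 3
  undo op 1 (cut 14): 3 ← 17
So the card at position 15 came from original position 17.

17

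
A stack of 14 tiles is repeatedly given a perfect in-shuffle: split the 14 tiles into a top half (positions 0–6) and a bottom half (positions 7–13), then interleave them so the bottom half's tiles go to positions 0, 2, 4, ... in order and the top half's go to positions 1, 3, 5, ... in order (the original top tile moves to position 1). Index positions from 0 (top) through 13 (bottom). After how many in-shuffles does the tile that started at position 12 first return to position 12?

4

Follow position 12 under repeated in-shuffles:
12 → 10 → 6 → 13 → 12
It first returns after 4 in-shuffles.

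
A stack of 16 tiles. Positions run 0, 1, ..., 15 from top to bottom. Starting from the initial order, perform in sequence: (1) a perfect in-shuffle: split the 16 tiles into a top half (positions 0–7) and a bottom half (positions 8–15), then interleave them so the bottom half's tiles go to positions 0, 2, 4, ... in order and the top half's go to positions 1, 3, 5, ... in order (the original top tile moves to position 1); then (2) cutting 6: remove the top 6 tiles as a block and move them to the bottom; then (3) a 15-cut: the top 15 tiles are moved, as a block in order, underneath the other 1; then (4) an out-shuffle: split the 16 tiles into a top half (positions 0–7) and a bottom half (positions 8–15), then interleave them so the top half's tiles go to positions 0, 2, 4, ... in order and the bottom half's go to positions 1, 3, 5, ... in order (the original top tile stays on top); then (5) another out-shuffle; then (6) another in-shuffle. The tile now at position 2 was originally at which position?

5

Undo the operations in reverse order, starting from position 2:
  undo op 6 (in-shuffle, from bottom half): 2 ← 9
  undo op 5 (out-shuffle, from bottom half): 9 ← 12
  undo op 4 (out-shuffle, from top half): 12 ← 6
  undo op 3 (cut 15): 6 ← 5
  undo op 2 (cut 6): 5 ← 11
  undo op 1 (in-shuffle, from top half): 11 ← 5
So the tile at position 2 came from original position 5.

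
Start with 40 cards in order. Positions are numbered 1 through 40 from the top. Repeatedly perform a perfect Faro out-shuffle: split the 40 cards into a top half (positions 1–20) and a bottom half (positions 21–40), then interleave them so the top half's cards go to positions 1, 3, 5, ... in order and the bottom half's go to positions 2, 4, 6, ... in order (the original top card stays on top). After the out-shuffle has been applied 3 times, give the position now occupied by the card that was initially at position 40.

Position 40 is a fixed point of every out-shuffle, so the card never moves.

40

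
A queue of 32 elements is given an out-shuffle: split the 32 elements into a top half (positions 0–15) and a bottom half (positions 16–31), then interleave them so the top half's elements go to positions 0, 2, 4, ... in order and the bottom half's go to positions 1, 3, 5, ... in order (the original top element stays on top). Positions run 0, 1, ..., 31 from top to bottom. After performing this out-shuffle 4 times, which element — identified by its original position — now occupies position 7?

Work backwards from position 7, undoing one out-shuffle at a time:
7 ← 19 ← 25 ← 28 ← 14
So the element now at position 7 started at position 14.

14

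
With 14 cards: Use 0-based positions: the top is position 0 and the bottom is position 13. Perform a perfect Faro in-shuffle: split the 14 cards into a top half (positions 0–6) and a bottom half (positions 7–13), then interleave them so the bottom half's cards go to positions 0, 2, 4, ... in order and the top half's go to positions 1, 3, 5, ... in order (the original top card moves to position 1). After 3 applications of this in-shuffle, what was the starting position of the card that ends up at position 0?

Work backwards from position 0, undoing one in-shuffle at a time:
0 ← 7 ← 3 ← 1
So the card now at position 0 started at position 1.

1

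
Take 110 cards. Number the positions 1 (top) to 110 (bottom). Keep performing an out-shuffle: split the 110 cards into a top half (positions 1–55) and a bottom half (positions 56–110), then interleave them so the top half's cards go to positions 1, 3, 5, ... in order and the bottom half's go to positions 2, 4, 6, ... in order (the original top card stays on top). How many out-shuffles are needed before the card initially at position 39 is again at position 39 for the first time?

Follow position 39 under repeated out-shuffles:
39 → 77 → 44 → 87 → 64 → 18 → 35 → 69 → ... → 39 (length 36)
It first returns after 36 out-shuffles.

36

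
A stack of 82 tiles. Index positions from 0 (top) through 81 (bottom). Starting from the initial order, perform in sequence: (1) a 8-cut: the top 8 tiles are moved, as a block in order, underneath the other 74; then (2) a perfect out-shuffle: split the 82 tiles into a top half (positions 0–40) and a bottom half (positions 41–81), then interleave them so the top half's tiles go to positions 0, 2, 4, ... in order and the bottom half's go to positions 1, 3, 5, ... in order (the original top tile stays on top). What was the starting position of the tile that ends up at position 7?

Undo the operations in reverse order, starting from position 7:
  undo op 2 (out-shuffle, from bottom half): 7 ← 44
  undo op 1 (cut 8): 44 ← 52
So the tile at position 7 came from original position 52.

52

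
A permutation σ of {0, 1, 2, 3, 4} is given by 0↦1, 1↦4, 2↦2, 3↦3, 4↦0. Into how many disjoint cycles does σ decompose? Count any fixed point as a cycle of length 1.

3

Cycle decomposition: (0 1 4) (2) (3).
3 cycles.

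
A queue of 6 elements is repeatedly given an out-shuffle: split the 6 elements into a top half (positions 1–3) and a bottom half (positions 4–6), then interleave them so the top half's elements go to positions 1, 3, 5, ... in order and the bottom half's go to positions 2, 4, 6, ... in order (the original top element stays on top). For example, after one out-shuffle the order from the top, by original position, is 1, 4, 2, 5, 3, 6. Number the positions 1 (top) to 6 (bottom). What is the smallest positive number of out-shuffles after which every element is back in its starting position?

4

The out-shuffle permutes the 6 positions with cycle lengths [1, 1, 4].
Every element is home exactly when every cycle has completed a whole number of laps, i.e. after lcm(1, 4) = 4 out-shuffles.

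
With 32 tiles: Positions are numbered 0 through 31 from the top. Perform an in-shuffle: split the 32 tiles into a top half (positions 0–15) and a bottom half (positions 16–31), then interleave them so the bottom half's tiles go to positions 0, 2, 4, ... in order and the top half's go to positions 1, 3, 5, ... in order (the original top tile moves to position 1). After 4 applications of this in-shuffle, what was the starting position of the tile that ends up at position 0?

30

Work backwards from position 0, undoing one in-shuffle at a time:
0 ← 16 ← 24 ← 28 ← 30
So the tile now at position 0 started at position 30.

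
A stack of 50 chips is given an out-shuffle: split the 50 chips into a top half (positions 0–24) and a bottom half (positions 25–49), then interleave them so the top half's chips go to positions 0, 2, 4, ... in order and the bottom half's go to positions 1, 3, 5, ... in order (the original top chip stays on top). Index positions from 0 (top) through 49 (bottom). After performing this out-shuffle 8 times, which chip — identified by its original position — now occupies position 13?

Work backwards from position 13, undoing one out-shuffle at a time:
13 ← 31 ← 40 ← 20 ← 10 ← 5 ← 27 ← 38 ← 19
So the chip now at position 13 started at position 19.

19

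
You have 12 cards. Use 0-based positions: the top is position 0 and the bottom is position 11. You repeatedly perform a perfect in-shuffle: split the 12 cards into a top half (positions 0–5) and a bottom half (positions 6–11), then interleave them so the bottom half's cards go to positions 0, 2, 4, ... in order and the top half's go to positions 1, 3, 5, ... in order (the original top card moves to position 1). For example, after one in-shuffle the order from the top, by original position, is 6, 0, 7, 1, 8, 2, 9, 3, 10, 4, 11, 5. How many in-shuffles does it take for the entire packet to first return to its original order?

12

The in-shuffle permutes the 12 positions with cycle lengths [12].
Every card is home exactly when every cycle has completed a whole number of laps, i.e. after lcm(12) = 12 in-shuffles.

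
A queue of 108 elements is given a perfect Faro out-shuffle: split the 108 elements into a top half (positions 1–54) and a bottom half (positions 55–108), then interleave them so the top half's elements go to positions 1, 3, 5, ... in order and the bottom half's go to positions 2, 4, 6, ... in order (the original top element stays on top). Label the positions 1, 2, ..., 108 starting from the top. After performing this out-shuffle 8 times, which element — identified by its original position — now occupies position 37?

63

Work backwards from position 37, undoing one out-shuffle at a time:
37 ← 19 ← 10 ← 59 ← 30 ← 69 ← 35 ← 18 ← 63
So the element now at position 37 started at position 63.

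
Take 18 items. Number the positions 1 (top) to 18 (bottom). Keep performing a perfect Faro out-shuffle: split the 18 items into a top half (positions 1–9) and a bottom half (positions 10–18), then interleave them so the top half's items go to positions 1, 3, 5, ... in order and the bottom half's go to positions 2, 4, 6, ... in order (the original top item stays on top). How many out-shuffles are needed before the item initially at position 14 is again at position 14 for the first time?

Follow position 14 under repeated out-shuffles:
14 → 10 → 2 → 3 → 5 → 9 → 17 → 16 → 14
It first returns after 8 out-shuffles.

8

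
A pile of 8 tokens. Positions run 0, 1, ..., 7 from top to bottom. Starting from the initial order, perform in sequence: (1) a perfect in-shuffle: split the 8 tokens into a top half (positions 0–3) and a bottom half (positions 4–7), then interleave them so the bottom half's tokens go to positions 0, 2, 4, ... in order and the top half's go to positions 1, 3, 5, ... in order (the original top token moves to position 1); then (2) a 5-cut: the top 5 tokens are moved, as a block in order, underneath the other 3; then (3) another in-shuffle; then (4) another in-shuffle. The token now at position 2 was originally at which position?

Undo the operations in reverse order, starting from position 2:
  undo op 4 (in-shuffle, from bottom half): 2 ← 5
  undo op 3 (in-shuffle, from top half): 5 ← 2
  undo op 2 (cut 5): 2 ← 7
  undo op 1 (in-shuffle, from top half): 7 ← 3
So the token at position 2 came from original position 3.

3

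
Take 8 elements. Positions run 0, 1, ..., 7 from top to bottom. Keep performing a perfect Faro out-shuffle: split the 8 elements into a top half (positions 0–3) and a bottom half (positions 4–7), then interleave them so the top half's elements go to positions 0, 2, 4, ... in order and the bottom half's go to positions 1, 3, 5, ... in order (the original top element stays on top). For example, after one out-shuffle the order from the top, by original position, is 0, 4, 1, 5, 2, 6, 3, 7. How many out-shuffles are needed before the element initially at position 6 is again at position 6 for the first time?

Follow position 6 under repeated out-shuffles:
6 → 5 → 3 → 6
It first returns after 3 out-shuffles.

3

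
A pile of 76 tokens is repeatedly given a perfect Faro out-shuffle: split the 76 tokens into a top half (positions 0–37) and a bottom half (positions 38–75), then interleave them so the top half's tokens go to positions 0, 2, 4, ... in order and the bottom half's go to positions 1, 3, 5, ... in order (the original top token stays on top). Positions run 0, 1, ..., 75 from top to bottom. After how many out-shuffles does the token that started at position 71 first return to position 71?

Follow position 71 under repeated out-shuffles:
71 → 67 → 59 → 43 → 11 → 22 → 44 → 13 → 26 → 52 → 29 → 58 → 41 → 7 → 14 → 28 → 56 → 37 → 74 → 73 → 71
It first returns after 20 out-shuffles.

20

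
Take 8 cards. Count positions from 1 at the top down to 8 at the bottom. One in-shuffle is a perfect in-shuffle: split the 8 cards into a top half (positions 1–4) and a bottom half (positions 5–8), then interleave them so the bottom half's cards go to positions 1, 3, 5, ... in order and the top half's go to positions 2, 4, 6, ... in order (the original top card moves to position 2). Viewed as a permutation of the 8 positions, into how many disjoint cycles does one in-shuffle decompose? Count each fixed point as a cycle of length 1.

Trace each unvisited position around until it returns:
(1 2 4 8 7 5) (3 6)
2 cycles in total.

2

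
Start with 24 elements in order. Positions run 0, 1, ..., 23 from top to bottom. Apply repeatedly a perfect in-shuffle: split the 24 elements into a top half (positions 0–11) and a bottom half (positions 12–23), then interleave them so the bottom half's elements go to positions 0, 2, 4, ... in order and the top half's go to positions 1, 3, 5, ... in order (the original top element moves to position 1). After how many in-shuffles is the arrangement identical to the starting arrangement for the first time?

The in-shuffle permutes the 24 positions with cycle lengths [4, 20].
Every element is home exactly when every cycle has completed a whole number of laps, i.e. after lcm(4, 20) = 20 in-shuffles.

20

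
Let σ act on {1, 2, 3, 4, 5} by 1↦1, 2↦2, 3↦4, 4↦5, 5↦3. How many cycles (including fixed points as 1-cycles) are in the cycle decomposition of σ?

3

Cycle decomposition: (1) (2) (3 4 5).
3 cycles.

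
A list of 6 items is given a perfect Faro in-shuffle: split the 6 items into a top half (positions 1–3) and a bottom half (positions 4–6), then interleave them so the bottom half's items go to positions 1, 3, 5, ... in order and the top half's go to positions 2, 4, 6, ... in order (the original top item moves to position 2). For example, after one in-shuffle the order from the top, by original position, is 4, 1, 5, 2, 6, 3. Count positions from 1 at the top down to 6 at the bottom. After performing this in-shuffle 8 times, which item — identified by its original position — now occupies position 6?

5

Work backwards from position 6, undoing one in-shuffle at a time:
6 ← 3 ← 5 ← 6 ← 3 ← 5 ← 6 ← 3 ← 5
So the item now at position 6 started at position 5.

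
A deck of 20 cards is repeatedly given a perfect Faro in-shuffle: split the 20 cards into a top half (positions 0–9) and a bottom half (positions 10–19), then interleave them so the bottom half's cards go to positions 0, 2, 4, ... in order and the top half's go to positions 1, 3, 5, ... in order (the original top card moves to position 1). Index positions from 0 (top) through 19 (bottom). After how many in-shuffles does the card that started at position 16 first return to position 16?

6

Follow position 16 under repeated in-shuffles:
16 → 12 → 4 → 9 → 19 → 18 → 16
It first returns after 6 in-shuffles.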